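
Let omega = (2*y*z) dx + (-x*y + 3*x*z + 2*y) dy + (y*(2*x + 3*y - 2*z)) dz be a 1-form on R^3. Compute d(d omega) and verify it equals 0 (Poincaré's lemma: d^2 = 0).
d(d omega) = 0

Step 1: d omega = sum_{i<j} (∂f_j/∂x_i - ∂f_i/∂x_j) dx_i ∧ dx_j:
  coeff of dx ∧ dy: -y + z
  coeff of dx ∧ dz: 0
  coeff of dy ∧ dz: -x + 6*y - 2*z
Step 2: Apply d again to each 2-form coefficient. The only possible 3-form in R^3 is dx ∧ dy ∧ dz, with coefficient
  ∂(coeff of dy∧dz)/∂x - ∂(coeff of dx∧dz)/∂y + ∂(coeff of dx∧dy)/∂z
  = ∂/∂x (-x + 6*y - 2*z) - ∂/∂y (0) + ∂/∂z (-y + z).
Each of these terms simplifies to sums of mixed partials that cancel in pairs. The result is 0 (by equality of mixed partials for smooth functions — Schwarz / Clairaut).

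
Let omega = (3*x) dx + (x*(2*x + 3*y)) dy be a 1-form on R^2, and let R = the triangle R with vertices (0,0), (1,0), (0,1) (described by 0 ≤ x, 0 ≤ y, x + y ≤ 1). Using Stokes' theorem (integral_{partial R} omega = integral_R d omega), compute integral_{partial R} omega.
integral_(partial R) omega = 7/6

Stokes: integral_partial_R omega = integral_R d omega with d omega = (∂Q/∂x - ∂P/∂y) dx ∧ dy.
  ∂Q/∂x = 4*x + 3*y
  ∂P/∂y = 0
  integrand = ∂Q/∂x - ∂P/∂y = 4*x + 3*y.
Integrating over R: integral_0^1 integral_0^{1-x} (4*x + 3*y) dy dx = 7/6.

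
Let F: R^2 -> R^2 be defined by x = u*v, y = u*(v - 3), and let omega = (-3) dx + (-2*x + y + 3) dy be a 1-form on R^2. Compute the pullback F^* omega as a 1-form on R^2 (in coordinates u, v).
F^* omega = (-u*v^2 + 9*u - 9) du + (u^2*(-v - 3)) dv

Using F^*(f dg) = (f ∘ F) d(g ∘ F), substitute each coordinate x_i by F_i(u, v) in f_i, and replace dx_i by d F_i = (∂F_i/∂u) du + (∂F_i/∂v) dv.
  For the x component: f_1(F) = -3; d F_1 = (v) du + (u) dv
  For the y component: f_2(F) = -u*v - 3*u + 3; d F_2 = (v - 3) du + (u) dv
Combining and collecting du, dv coefficients:
  coeff of du: -u*v^2 + 9*u - 9
  coeff of dv: u^2*(-v - 3)
F^* omega = (-u*v^2 + 9*u - 9) du + (u^2*(-v - 3)) dv.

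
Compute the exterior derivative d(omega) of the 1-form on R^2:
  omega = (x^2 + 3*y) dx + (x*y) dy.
d(omega) = (y - 3) dx ∧ dy

For a 1-form omega = sum_i f_i dx_i, the exterior derivative is
  d(omega) = sum_{i < j} (∂f_j/∂x_i - ∂f_i/∂x_j) dx_i ∧ dx_j.
  coefficient of dx ∧ dy: ∂f_2/∂x - ∂f_1/∂y = ∂(x*y)/∂x - ∂(x^2 + 3*y)/∂y = y - 3
Assembling: d(omega) = (y - 3) dx ∧ dy.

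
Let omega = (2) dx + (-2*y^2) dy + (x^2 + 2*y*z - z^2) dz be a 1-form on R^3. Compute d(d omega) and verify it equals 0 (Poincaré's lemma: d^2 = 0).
d(d omega) = 0

Step 1: d omega = sum_{i<j} (∂f_j/∂x_i - ∂f_i/∂x_j) dx_i ∧ dx_j:
  coeff of dx ∧ dy: 0
  coeff of dx ∧ dz: 2*x
  coeff of dy ∧ dz: 2*z
Step 2: Apply d again to each 2-form coefficient. The only possible 3-form in R^3 is dx ∧ dy ∧ dz, with coefficient
  ∂(coeff of dy∧dz)/∂x - ∂(coeff of dx∧dz)/∂y + ∂(coeff of dx∧dy)/∂z
  = ∂/∂x (2*z) - ∂/∂y (2*x) + ∂/∂z (0).
Each of these terms simplifies to sums of mixed partials that cancel in pairs. The result is 0 (by equality of mixed partials for smooth functions — Schwarz / Clairaut).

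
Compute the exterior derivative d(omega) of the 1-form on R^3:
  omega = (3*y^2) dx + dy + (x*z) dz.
d(omega) = (-6*y) dx ∧ dy + (z) dx ∧ dz

For a 1-form omega = sum_i f_i dx_i, the exterior derivative is
  d(omega) = sum_{i < j} (∂f_j/∂x_i - ∂f_i/∂x_j) dx_i ∧ dx_j.
  coefficient of dx ∧ dy: ∂f_2/∂x - ∂f_1/∂y = ∂(1)/∂x - ∂(3*y^2)/∂y = -6*y
  coefficient of dx ∧ dz: ∂f_3/∂x - ∂f_1/∂z = ∂(x*z)/∂x - ∂(3*y^2)/∂z = z
Assembling: d(omega) = (-6*y) dx ∧ dy + (z) dx ∧ dz.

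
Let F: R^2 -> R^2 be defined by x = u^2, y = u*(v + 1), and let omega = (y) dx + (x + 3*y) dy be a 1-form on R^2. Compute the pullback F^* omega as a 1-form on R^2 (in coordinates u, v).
F^* omega = (3*u*(u*v + u + v^2 + 2*v + 1)) du + (u^2*(u + 3*v + 3)) dv

Using F^*(f dg) = (f ∘ F) d(g ∘ F), substitute each coordinate x_i by F_i(u, v) in f_i, and replace dx_i by d F_i = (∂F_i/∂u) du + (∂F_i/∂v) dv.
  For the x component: f_1(F) = u*(v + 1); d F_1 = (2*u) du + (0) dv
  For the y component: f_2(F) = u*(u + 3*v + 3); d F_2 = (v + 1) du + (u) dv
Combining and collecting du, dv coefficients:
  coeff of du: 3*u*(u*v + u + v^2 + 2*v + 1)
  coeff of dv: u^2*(u + 3*v + 3)
F^* omega = (3*u*(u*v + u + v^2 + 2*v + 1)) du + (u^2*(u + 3*v + 3)) dv.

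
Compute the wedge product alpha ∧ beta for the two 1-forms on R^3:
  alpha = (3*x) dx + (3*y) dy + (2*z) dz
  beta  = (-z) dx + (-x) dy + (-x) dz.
alpha ∧ beta = (-3*x^2 + 3*y*z) dx ∧ dy + (-3*x^2 + 2*z^2) dx ∧ dz + (x*(-3*y + 2*z)) dy ∧ dz

Distribute the wedge, using dx_i ∧ dx_j = -dx_j ∧ dx_i and dx_i ∧ dx_i = 0. For each pair (i, j) with i < j, the coefficient of dx_i ∧ dx_j in alpha ∧ beta is (alpha_i * beta_j - alpha_j * beta_i). Collecting: alpha ∧ beta = (-3*x^2 + 3*y*z) dx ∧ dy + (-3*x^2 + 2*z^2) dx ∧ dz + (x*(-3*y + 2*z)) dy ∧ dz.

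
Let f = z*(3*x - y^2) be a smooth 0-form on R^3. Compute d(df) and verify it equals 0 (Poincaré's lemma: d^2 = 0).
d(df) = 0

Step 1: df = sum_i (∂f/∂x_i) dx_i = (3*z) dx + (-2*y*z) dy + (3*x - y^2) dz.
Step 2: Apply d again. Using the 1-form formula, the coefficient of dx ∧ dy in d(df) is ∂^2 f/∂x ∂y - ∂^2 f/∂y ∂x = (0) - (0) = 0 (equality of mixed partials for smooth f).
Similarly for dx ∧ dz and dy ∧ dz — all coefficients vanish. So d(df) = 0.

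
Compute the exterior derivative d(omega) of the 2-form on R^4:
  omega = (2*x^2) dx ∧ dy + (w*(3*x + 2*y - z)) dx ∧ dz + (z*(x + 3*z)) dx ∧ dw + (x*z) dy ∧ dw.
d(omega) = (-2*w) dx ∧ dy ∧ dz + (2*x + 2*y - 7*z) dx ∧ dz ∧ dw + (z) dx ∧ dy ∧ dw + (-x) dy ∧ dz ∧ dw

For a 2-form omega = sum_{i<j} g_{ij} dx_i ∧ dx_j, the exterior derivative is
  d(omega) = sum_{i<j} d(g_{ij}) ∧ dx_i ∧ dx_j = sum_{i<j, k} (∂g_{ij}/∂x_k) dx_k ∧ dx_i ∧ dx_j.
Expand each term, using dx_k ∧ dx_i ∧ dx_j = sgn(permutation) dx_{(a)} ∧ dx_{(b)} ∧ dx_{(c)} with (a < b < c) sorted:
  d(w*(3*x + 2*y - z)) includes (∂/∂y)(w*(3*x + 2*y - z)) dy = (2*w) dy, which multiplied by dx ∧ dz gives (-2*w) dx ∧ dy ∧ dz
  d(w*(3*x + 2*y - z)) includes (∂/∂w)(w*(3*x + 2*y - z)) dw = (3*x + 2*y - z) dw, which multiplied by dx ∧ dz gives (3*x + 2*y - z) dx ∧ dz ∧ dw
  d(z*(x + 3*z)) includes (∂/∂z)(z*(x + 3*z)) dz = (x + 6*z) dz, which multiplied by dx ∧ dw gives (-x - 6*z) dx ∧ dz ∧ dw
  d(x*z) includes (∂/∂x)(x*z) dx = (z) dx, which multiplied by dy ∧ dw gives (z) dx ∧ dy ∧ dw
  d(x*z) includes (∂/∂z)(x*z) dz = (x) dz, which multiplied by dy ∧ dw gives (-x) dy ∧ dz ∧ dw
Collecting like 3-forms: d(omega) = (-2*w) dx ∧ dy ∧ dz + (2*x + 2*y - 7*z) dx ∧ dz ∧ dw + (z) dx ∧ dy ∧ dw + (-x) dy ∧ dz ∧ dw.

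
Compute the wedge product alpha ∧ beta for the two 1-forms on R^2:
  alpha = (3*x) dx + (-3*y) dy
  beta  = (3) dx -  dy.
alpha ∧ beta = (-3*x + 9*y) dx ∧ dy

Distribute the wedge, using dx_i ∧ dx_j = -dx_j ∧ dx_i and dx_i ∧ dx_i = 0. For each pair (i, j) with i < j, the coefficient of dx_i ∧ dx_j in alpha ∧ beta is (alpha_i * beta_j - alpha_j * beta_i). Collecting: alpha ∧ beta = (-3*x + 9*y) dx ∧ dy.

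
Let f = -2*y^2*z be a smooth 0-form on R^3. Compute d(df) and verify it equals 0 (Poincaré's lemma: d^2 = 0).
d(df) = 0

Step 1: df = sum_i (∂f/∂x_i) dx_i = (0) dx + (-4*y*z) dy + (-2*y^2) dz.
Step 2: Apply d again. Using the 1-form formula, the coefficient of dx ∧ dy in d(df) is ∂^2 f/∂x ∂y - ∂^2 f/∂y ∂x = (0) - (0) = 0 (equality of mixed partials for smooth f).
Similarly for dx ∧ dz and dy ∧ dz — all coefficients vanish. So d(df) = 0.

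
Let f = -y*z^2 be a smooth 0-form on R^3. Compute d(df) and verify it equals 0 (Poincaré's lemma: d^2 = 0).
d(df) = 0

Step 1: df = sum_i (∂f/∂x_i) dx_i = (0) dx + (-z^2) dy + (-2*y*z) dz.
Step 2: Apply d again. Using the 1-form formula, the coefficient of dx ∧ dy in d(df) is ∂^2 f/∂x ∂y - ∂^2 f/∂y ∂x = (0) - (0) = 0 (equality of mixed partials for smooth f).
Similarly for dx ∧ dz and dy ∧ dz — all coefficients vanish. So d(df) = 0.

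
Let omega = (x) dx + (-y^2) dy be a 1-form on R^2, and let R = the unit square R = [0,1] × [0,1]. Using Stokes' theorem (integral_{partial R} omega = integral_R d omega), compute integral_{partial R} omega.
integral_(partial R) omega = 0

Stokes: integral_partial_R omega = integral_R d omega with d omega = (∂Q/∂x - ∂P/∂y) dx ∧ dy.
  ∂Q/∂x = 0
  ∂P/∂y = 0
  integrand = ∂Q/∂x - ∂P/∂y = 0.
Integrating over R: integral_0^1 integral_0^1 (0) dx dy = 0.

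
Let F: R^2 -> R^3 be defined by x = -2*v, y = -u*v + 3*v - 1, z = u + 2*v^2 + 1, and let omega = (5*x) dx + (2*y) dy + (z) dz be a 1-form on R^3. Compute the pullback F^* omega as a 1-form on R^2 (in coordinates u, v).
F^* omega = (2*u*v^2 + u - 4*v^2 + 2*v + 1) du + (2*u^2*v - 8*u*v + 2*u + 8*v^3 + 42*v - 6) dv

Using F^*(f dg) = (f ∘ F) d(g ∘ F), substitute each coordinate x_i by F_i(u, v) in f_i, and replace dx_i by d F_i = (∂F_i/∂u) du + (∂F_i/∂v) dv.
  For the x component: f_1(F) = -10*v; d F_1 = (0) du + (-2) dv
  For the y component: f_2(F) = -2*u*v + 6*v - 2; d F_2 = (-v) du + (3 - u) dv
  For the z component: f_3(F) = u + 2*v^2 + 1; d F_3 = (1) du + (4*v) dv
Combining and collecting du, dv coefficients:
  coeff of du: 2*u*v^2 + u - 4*v^2 + 2*v + 1
  coeff of dv: 2*u^2*v - 8*u*v + 2*u + 8*v^3 + 42*v - 6
F^* omega = (2*u*v^2 + u - 4*v^2 + 2*v + 1) du + (2*u^2*v - 8*u*v + 2*u + 8*v^3 + 42*v - 6) dv.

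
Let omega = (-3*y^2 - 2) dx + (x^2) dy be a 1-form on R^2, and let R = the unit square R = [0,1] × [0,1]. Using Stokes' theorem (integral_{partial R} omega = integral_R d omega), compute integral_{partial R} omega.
integral_(partial R) omega = 4

Stokes: integral_partial_R omega = integral_R d omega with d omega = (∂Q/∂x - ∂P/∂y) dx ∧ dy.
  ∂Q/∂x = 2*x
  ∂P/∂y = -6*y
  integrand = ∂Q/∂x - ∂P/∂y = 2*x + 6*y.
Integrating over R: integral_0^1 integral_0^1 (2*x + 6*y) dx dy = 4.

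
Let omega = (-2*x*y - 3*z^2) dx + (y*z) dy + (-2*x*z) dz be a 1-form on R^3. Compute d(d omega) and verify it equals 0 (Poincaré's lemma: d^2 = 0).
d(d omega) = 0

Step 1: d omega = sum_{i<j} (∂f_j/∂x_i - ∂f_i/∂x_j) dx_i ∧ dx_j:
  coeff of dx ∧ dy: 2*x
  coeff of dx ∧ dz: 4*z
  coeff of dy ∧ dz: -y
Step 2: Apply d again to each 2-form coefficient. The only possible 3-form in R^3 is dx ∧ dy ∧ dz, with coefficient
  ∂(coeff of dy∧dz)/∂x - ∂(coeff of dx∧dz)/∂y + ∂(coeff of dx∧dy)/∂z
  = ∂/∂x (-y) - ∂/∂y (4*z) + ∂/∂z (2*x).
Each of these terms simplifies to sums of mixed partials that cancel in pairs. The result is 0 (by equality of mixed partials for smooth functions — Schwarz / Clairaut).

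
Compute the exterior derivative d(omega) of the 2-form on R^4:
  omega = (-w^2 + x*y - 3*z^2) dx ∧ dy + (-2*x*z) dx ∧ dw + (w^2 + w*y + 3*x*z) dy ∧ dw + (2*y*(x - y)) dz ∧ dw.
d(omega) = (-6*z) dx ∧ dy ∧ dz + (-2*w + 3*z) dx ∧ dy ∧ dw + (2*x + 2*y) dx ∧ dz ∧ dw + (-x - 4*y) dy ∧ dz ∧ dw

For a 2-form omega = sum_{i<j} g_{ij} dx_i ∧ dx_j, the exterior derivative is
  d(omega) = sum_{i<j} d(g_{ij}) ∧ dx_i ∧ dx_j = sum_{i<j, k} (∂g_{ij}/∂x_k) dx_k ∧ dx_i ∧ dx_j.
Expand each term, using dx_k ∧ dx_i ∧ dx_j = sgn(permutation) dx_{(a)} ∧ dx_{(b)} ∧ dx_{(c)} with (a < b < c) sorted:
  d(-w^2 + x*y - 3*z^2) includes (∂/∂z)(-w^2 + x*y - 3*z^2) dz = (-6*z) dz, which multiplied by dx ∧ dy gives (-6*z) dx ∧ dy ∧ dz
  d(-w^2 + x*y - 3*z^2) includes (∂/∂w)(-w^2 + x*y - 3*z^2) dw = (-2*w) dw, which multiplied by dx ∧ dy gives (-2*w) dx ∧ dy ∧ dw
  d(-2*x*z) includes (∂/∂z)(-2*x*z) dz = (-2*x) dz, which multiplied by dx ∧ dw gives (2*x) dx ∧ dz ∧ dw
  d(w^2 + w*y + 3*x*z) includes (∂/∂x)(w^2 + w*y + 3*x*z) dx = (3*z) dx, which multiplied by dy ∧ dw gives (3*z) dx ∧ dy ∧ dw
  d(w^2 + w*y + 3*x*z) includes (∂/∂z)(w^2 + w*y + 3*x*z) dz = (3*x) dz, which multiplied by dy ∧ dw gives (-3*x) dy ∧ dz ∧ dw
  d(2*y*(x - y)) includes (∂/∂x)(2*y*(x - y)) dx = (2*y) dx, which multiplied by dz ∧ dw gives (2*y) dx ∧ dz ∧ dw
  d(2*y*(x - y)) includes (∂/∂y)(2*y*(x - y)) dy = (2*x - 4*y) dy, which multiplied by dz ∧ dw gives (2*x - 4*y) dy ∧ dz ∧ dw
Collecting like 3-forms: d(omega) = (-6*z) dx ∧ dy ∧ dz + (-2*w + 3*z) dx ∧ dy ∧ dw + (2*x + 2*y) dx ∧ dz ∧ dw + (-x - 4*y) dy ∧ dz ∧ dw.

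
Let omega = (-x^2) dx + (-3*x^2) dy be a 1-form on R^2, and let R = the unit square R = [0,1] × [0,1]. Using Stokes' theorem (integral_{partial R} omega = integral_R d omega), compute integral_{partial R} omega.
integral_(partial R) omega = -3

Stokes: integral_partial_R omega = integral_R d omega with d omega = (∂Q/∂x - ∂P/∂y) dx ∧ dy.
  ∂Q/∂x = -6*x
  ∂P/∂y = 0
  integrand = ∂Q/∂x - ∂P/∂y = -6*x.
Integrating over R: integral_0^1 integral_0^1 (-6*x) dx dy = -3.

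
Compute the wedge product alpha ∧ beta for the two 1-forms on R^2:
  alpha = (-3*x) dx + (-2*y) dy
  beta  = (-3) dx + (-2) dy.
alpha ∧ beta = (6*x - 6*y) dx ∧ dy

Distribute the wedge, using dx_i ∧ dx_j = -dx_j ∧ dx_i and dx_i ∧ dx_i = 0. For each pair (i, j) with i < j, the coefficient of dx_i ∧ dx_j in alpha ∧ beta is (alpha_i * beta_j - alpha_j * beta_i). Collecting: alpha ∧ beta = (6*x - 6*y) dx ∧ dy.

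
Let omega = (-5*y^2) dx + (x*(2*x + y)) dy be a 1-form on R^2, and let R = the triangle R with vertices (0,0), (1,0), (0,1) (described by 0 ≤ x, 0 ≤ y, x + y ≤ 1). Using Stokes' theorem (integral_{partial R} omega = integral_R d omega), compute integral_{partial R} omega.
integral_(partial R) omega = 5/2

Stokes: integral_partial_R omega = integral_R d omega with d omega = (∂Q/∂x - ∂P/∂y) dx ∧ dy.
  ∂Q/∂x = 4*x + y
  ∂P/∂y = -10*y
  integrand = ∂Q/∂x - ∂P/∂y = 4*x + 11*y.
Integrating over R: integral_0^1 integral_0^{1-x} (4*x + 11*y) dy dx = 5/2.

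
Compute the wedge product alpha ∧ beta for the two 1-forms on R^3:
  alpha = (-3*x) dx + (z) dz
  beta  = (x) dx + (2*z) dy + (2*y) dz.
alpha ∧ beta = (-6*x*z) dx ∧ dy + (-x*(6*y + z)) dx ∧ dz + (-2*z^2) dy ∧ dz

Distribute the wedge, using dx_i ∧ dx_j = -dx_j ∧ dx_i and dx_i ∧ dx_i = 0. For each pair (i, j) with i < j, the coefficient of dx_i ∧ dx_j in alpha ∧ beta is (alpha_i * beta_j - alpha_j * beta_i). Collecting: alpha ∧ beta = (-6*x*z) dx ∧ dy + (-x*(6*y + z)) dx ∧ dz + (-2*z^2) dy ∧ dz.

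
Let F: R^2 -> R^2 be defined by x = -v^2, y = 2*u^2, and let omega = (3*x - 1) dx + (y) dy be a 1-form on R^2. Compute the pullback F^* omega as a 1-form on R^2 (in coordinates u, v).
F^* omega = (8*u^3) du + (6*v^3 + 2*v) dv

Using F^*(f dg) = (f ∘ F) d(g ∘ F), substitute each coordinate x_i by F_i(u, v) in f_i, and replace dx_i by d F_i = (∂F_i/∂u) du + (∂F_i/∂v) dv.
  For the x component: f_1(F) = -3*v^2 - 1; d F_1 = (0) du + (-2*v) dv
  For the y component: f_2(F) = 2*u^2; d F_2 = (4*u) du + (0) dv
Combining and collecting du, dv coefficients:
  coeff of du: 8*u^3
  coeff of dv: 6*v^3 + 2*v
F^* omega = (8*u^3) du + (6*v^3 + 2*v) dv.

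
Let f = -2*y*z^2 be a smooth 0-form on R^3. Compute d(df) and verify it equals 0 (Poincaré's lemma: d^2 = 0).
d(df) = 0

Step 1: df = sum_i (∂f/∂x_i) dx_i = (0) dx + (-2*z^2) dy + (-4*y*z) dz.
Step 2: Apply d again. Using the 1-form formula, the coefficient of dx ∧ dy in d(df) is ∂^2 f/∂x ∂y - ∂^2 f/∂y ∂x = (0) - (0) = 0 (equality of mixed partials for smooth f).
Similarly for dx ∧ dz and dy ∧ dz — all coefficients vanish. So d(df) = 0.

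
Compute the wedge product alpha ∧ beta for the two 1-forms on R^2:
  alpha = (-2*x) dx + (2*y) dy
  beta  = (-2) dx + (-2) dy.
alpha ∧ beta = (4*x + 4*y) dx ∧ dy

Distribute the wedge, using dx_i ∧ dx_j = -dx_j ∧ dx_i and dx_i ∧ dx_i = 0. For each pair (i, j) with i < j, the coefficient of dx_i ∧ dx_j in alpha ∧ beta is (alpha_i * beta_j - alpha_j * beta_i). Collecting: alpha ∧ beta = (4*x + 4*y) dx ∧ dy.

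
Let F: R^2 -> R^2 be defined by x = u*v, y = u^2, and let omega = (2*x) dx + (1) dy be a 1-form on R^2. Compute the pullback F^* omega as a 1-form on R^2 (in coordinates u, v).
F^* omega = (2*u*(v^2 + 1)) du + (2*u^2*v) dv

Using F^*(f dg) = (f ∘ F) d(g ∘ F), substitute each coordinate x_i by F_i(u, v) in f_i, and replace dx_i by d F_i = (∂F_i/∂u) du + (∂F_i/∂v) dv.
  For the x component: f_1(F) = 2*u*v; d F_1 = (v) du + (u) dv
  For the y component: f_2(F) = 1; d F_2 = (2*u) du + (0) dv
Combining and collecting du, dv coefficients:
  coeff of du: 2*u*(v^2 + 1)
  coeff of dv: 2*u^2*v
F^* omega = (2*u*(v^2 + 1)) du + (2*u^2*v) dv.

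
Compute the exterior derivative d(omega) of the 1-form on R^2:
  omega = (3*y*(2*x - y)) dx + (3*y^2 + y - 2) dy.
d(omega) = (-6*x + 6*y) dx ∧ dy

For a 1-form omega = sum_i f_i dx_i, the exterior derivative is
  d(omega) = sum_{i < j} (∂f_j/∂x_i - ∂f_i/∂x_j) dx_i ∧ dx_j.
  coefficient of dx ∧ dy: ∂f_2/∂x - ∂f_1/∂y = ∂(3*y^2 + y - 2)/∂x - ∂(3*y*(2*x - y))/∂y = -6*x + 6*y
Assembling: d(omega) = (-6*x + 6*y) dx ∧ dy.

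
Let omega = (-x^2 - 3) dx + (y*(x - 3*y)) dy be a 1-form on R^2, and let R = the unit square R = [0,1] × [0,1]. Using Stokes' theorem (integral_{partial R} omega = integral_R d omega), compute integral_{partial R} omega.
integral_(partial R) omega = 1/2

Stokes: integral_partial_R omega = integral_R d omega with d omega = (∂Q/∂x - ∂P/∂y) dx ∧ dy.
  ∂Q/∂x = y
  ∂P/∂y = 0
  integrand = ∂Q/∂x - ∂P/∂y = y.
Integrating over R: integral_0^1 integral_0^1 (y) dx dy = 1/2.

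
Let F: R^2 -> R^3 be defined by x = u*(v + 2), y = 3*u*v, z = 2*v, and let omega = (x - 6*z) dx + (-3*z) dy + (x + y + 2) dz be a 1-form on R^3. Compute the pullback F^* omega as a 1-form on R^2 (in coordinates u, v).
F^* omega = (u*v^2 + 4*u*v + 4*u - 30*v^2 - 24*v) du + (u^2*v + 2*u^2 - 22*u*v + 4*u + 4) dv

Using F^*(f dg) = (f ∘ F) d(g ∘ F), substitute each coordinate x_i by F_i(u, v) in f_i, and replace dx_i by d F_i = (∂F_i/∂u) du + (∂F_i/∂v) dv.
  For the x component: f_1(F) = u*v + 2*u - 12*v; d F_1 = (v + 2) du + (u) dv
  For the y component: f_2(F) = -6*v; d F_2 = (3*v) du + (3*u) dv
  For the z component: f_3(F) = 4*u*v + 2*u + 2; d F_3 = (0) du + (2) dv
Combining and collecting du, dv coefficients:
  coeff of du: u*v^2 + 4*u*v + 4*u - 30*v^2 - 24*v
  coeff of dv: u^2*v + 2*u^2 - 22*u*v + 4*u + 4
F^* omega = (u*v^2 + 4*u*v + 4*u - 30*v^2 - 24*v) du + (u^2*v + 2*u^2 - 22*u*v + 4*u + 4) dv.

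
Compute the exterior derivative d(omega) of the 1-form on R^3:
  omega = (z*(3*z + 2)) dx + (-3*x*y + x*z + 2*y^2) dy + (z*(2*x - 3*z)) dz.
d(omega) = (-3*y + z) dx ∧ dy + (-4*z - 2) dx ∧ dz + (-x) dy ∧ dz

For a 1-form omega = sum_i f_i dx_i, the exterior derivative is
  d(omega) = sum_{i < j} (∂f_j/∂x_i - ∂f_i/∂x_j) dx_i ∧ dx_j.
  coefficient of dx ∧ dy: ∂f_2/∂x - ∂f_1/∂y = ∂(-3*x*y + x*z + 2*y^2)/∂x - ∂(z*(3*z + 2))/∂y = -3*y + z
  coefficient of dx ∧ dz: ∂f_3/∂x - ∂f_1/∂z = ∂(z*(2*x - 3*z))/∂x - ∂(z*(3*z + 2))/∂z = -4*z - 2
  coefficient of dy ∧ dz: ∂f_3/∂y - ∂f_2/∂z = ∂(z*(2*x - 3*z))/∂y - ∂(-3*x*y + x*z + 2*y^2)/∂z = -x
Assembling: d(omega) = (-3*y + z) dx ∧ dy + (-4*z - 2) dx ∧ dz + (-x) dy ∧ dz.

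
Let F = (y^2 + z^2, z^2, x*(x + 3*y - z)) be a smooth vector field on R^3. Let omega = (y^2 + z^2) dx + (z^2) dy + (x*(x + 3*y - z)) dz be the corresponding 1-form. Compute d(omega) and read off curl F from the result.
d(omega) = (3*x - 2*z) dy ∧ dz + (-2*x - 3*y + 3*z) dz ∧ dx + (-2*y) dx ∧ dy; curl F = (3*x - 2*z, -2*x - 3*y + 3*z, -2*y)

d omega = sum_{i<j} (∂f_j/∂x_i - ∂f_i/∂x_j) dx_i ∧ dx_j. Under the identification (dy ∧ dz, dz ∧ dx, dx ∧ dy) ↔ (e_x, e_y, e_z), the coefficients are exactly the components of curl F. Compute:
  ∂R/∂y - ∂Q/∂z = (3*x) - (2*z) = 3*x - 2*z
  ∂P/∂z - ∂R/∂x = (2*z) - (2*x + 3*y - z) = -2*x - 3*y + 3*z
  ∂Q/∂x - ∂P/∂y = (0) - (2*y) = -2*y.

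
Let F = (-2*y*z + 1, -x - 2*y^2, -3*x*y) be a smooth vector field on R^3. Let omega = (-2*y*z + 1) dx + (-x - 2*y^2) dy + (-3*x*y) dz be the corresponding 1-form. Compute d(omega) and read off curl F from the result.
d(omega) = (-3*x) dy ∧ dz + (y) dz ∧ dx + (2*z - 1) dx ∧ dy; curl F = (-3*x, y, 2*z - 1)

d omega = sum_{i<j} (∂f_j/∂x_i - ∂f_i/∂x_j) dx_i ∧ dx_j. Under the identification (dy ∧ dz, dz ∧ dx, dx ∧ dy) ↔ (e_x, e_y, e_z), the coefficients are exactly the components of curl F. Compute:
  ∂R/∂y - ∂Q/∂z = (-3*x) - (0) = -3*x
  ∂P/∂z - ∂R/∂x = (-2*y) - (-3*y) = y
  ∂Q/∂x - ∂P/∂y = (-1) - (-2*z) = 2*z - 1.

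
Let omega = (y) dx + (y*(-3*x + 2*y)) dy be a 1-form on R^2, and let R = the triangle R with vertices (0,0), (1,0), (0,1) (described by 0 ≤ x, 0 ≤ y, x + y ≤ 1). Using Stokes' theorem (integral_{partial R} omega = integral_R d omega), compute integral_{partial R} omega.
integral_(partial R) omega = -1

Stokes: integral_partial_R omega = integral_R d omega with d omega = (∂Q/∂x - ∂P/∂y) dx ∧ dy.
  ∂Q/∂x = -3*y
  ∂P/∂y = 1
  integrand = ∂Q/∂x - ∂P/∂y = -3*y - 1.
Integrating over R: integral_0^1 integral_0^{1-x} (-3*y - 1) dy dx = -1.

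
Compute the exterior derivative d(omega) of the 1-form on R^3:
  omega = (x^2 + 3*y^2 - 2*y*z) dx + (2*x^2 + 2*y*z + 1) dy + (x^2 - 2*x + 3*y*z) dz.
d(omega) = (4*x - 6*y + 2*z) dx ∧ dy + (2*x + 2*y - 2) dx ∧ dz + (-2*y + 3*z) dy ∧ dz

For a 1-form omega = sum_i f_i dx_i, the exterior derivative is
  d(omega) = sum_{i < j} (∂f_j/∂x_i - ∂f_i/∂x_j) dx_i ∧ dx_j.
  coefficient of dx ∧ dy: ∂f_2/∂x - ∂f_1/∂y = ∂(2*x^2 + 2*y*z + 1)/∂x - ∂(x^2 + 3*y^2 - 2*y*z)/∂y = 4*x - 6*y + 2*z
  coefficient of dx ∧ dz: ∂f_3/∂x - ∂f_1/∂z = ∂(x^2 - 2*x + 3*y*z)/∂x - ∂(x^2 + 3*y^2 - 2*y*z)/∂z = 2*x + 2*y - 2
  coefficient of dy ∧ dz: ∂f_3/∂y - ∂f_2/∂z = ∂(x^2 - 2*x + 3*y*z)/∂y - ∂(2*x^2 + 2*y*z + 1)/∂z = -2*y + 3*z
Assembling: d(omega) = (4*x - 6*y + 2*z) dx ∧ dy + (2*x + 2*y - 2) dx ∧ dz + (-2*y + 3*z) dy ∧ dz.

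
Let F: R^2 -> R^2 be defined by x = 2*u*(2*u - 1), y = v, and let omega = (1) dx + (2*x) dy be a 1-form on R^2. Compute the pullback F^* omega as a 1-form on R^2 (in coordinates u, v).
F^* omega = (8*u - 2) du + (4*u*(2*u - 1)) dv

Using F^*(f dg) = (f ∘ F) d(g ∘ F), substitute each coordinate x_i by F_i(u, v) in f_i, and replace dx_i by d F_i = (∂F_i/∂u) du + (∂F_i/∂v) dv.
  For the x component: f_1(F) = 1; d F_1 = (8*u - 2) du + (0) dv
  For the y component: f_2(F) = 4*u*(2*u - 1); d F_2 = (0) du + (1) dv
Combining and collecting du, dv coefficients:
  coeff of du: 8*u - 2
  coeff of dv: 4*u*(2*u - 1)
F^* omega = (8*u - 2) du + (4*u*(2*u - 1)) dv.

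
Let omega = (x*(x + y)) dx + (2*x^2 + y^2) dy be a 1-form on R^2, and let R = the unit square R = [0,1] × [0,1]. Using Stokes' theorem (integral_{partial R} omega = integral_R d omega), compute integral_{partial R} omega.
integral_(partial R) omega = 3/2

Stokes: integral_partial_R omega = integral_R d omega with d omega = (∂Q/∂x - ∂P/∂y) dx ∧ dy.
  ∂Q/∂x = 4*x
  ∂P/∂y = x
  integrand = ∂Q/∂x - ∂P/∂y = 3*x.
Integrating over R: integral_0^1 integral_0^1 (3*x) dx dy = 3/2.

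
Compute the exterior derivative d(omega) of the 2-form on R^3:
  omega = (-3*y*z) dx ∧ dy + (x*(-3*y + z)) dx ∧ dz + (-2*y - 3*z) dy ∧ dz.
d(omega) = (3*x - 3*y) dx ∧ dy ∧ dz

For a 2-form omega = sum_{i<j} g_{ij} dx_i ∧ dx_j, the exterior derivative is
  d(omega) = sum_{i<j} d(g_{ij}) ∧ dx_i ∧ dx_j = sum_{i<j, k} (∂g_{ij}/∂x_k) dx_k ∧ dx_i ∧ dx_j.
Expand each term, using dx_k ∧ dx_i ∧ dx_j = sgn(permutation) dx_{(a)} ∧ dx_{(b)} ∧ dx_{(c)} with (a < b < c) sorted:
  d(-3*y*z) includes (∂/∂z)(-3*y*z) dz = (-3*y) dz, which multiplied by dx ∧ dy gives (-3*y) dx ∧ dy ∧ dz
  d(x*(-3*y + z)) includes (∂/∂y)(x*(-3*y + z)) dy = (-3*x) dy, which multiplied by dx ∧ dz gives (3*x) dx ∧ dy ∧ dz
Collecting like 3-forms: d(omega) = (3*x - 3*y) dx ∧ dy ∧ dz.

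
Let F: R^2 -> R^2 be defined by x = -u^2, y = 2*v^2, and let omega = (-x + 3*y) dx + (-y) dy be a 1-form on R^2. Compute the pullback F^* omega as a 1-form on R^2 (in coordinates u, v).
F^* omega = (2*u*(-u^2 - 6*v^2)) du + (-8*v^3) dv

Using F^*(f dg) = (f ∘ F) d(g ∘ F), substitute each coordinate x_i by F_i(u, v) in f_i, and replace dx_i by d F_i = (∂F_i/∂u) du + (∂F_i/∂v) dv.
  For the x component: f_1(F) = u^2 + 6*v^2; d F_1 = (-2*u) du + (0) dv
  For the y component: f_2(F) = -2*v^2; d F_2 = (0) du + (4*v) dv
Combining and collecting du, dv coefficients:
  coeff of du: 2*u*(-u^2 - 6*v^2)
  coeff of dv: -8*v^3
F^* omega = (2*u*(-u^2 - 6*v^2)) du + (-8*v^3) dv.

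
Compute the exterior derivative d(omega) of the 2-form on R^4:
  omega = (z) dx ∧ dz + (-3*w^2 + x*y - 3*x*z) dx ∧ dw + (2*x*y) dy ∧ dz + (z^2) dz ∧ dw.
d(omega) = (-x) dx ∧ dy ∧ dw + (3*x) dx ∧ dz ∧ dw + (2*y) dx ∧ dy ∧ dz

For a 2-form omega = sum_{i<j} g_{ij} dx_i ∧ dx_j, the exterior derivative is
  d(omega) = sum_{i<j} d(g_{ij}) ∧ dx_i ∧ dx_j = sum_{i<j, k} (∂g_{ij}/∂x_k) dx_k ∧ dx_i ∧ dx_j.
Expand each term, using dx_k ∧ dx_i ∧ dx_j = sgn(permutation) dx_{(a)} ∧ dx_{(b)} ∧ dx_{(c)} with (a < b < c) sorted:
  d(-3*w^2 + x*y - 3*x*z) includes (∂/∂y)(-3*w^2 + x*y - 3*x*z) dy = (x) dy, which multiplied by dx ∧ dw gives (-x) dx ∧ dy ∧ dw
  d(-3*w^2 + x*y - 3*x*z) includes (∂/∂z)(-3*w^2 + x*y - 3*x*z) dz = (-3*x) dz, which multiplied by dx ∧ dw gives (3*x) dx ∧ dz ∧ dw
  d(2*x*y) includes (∂/∂x)(2*x*y) dx = (2*y) dx, which multiplied by dy ∧ dz gives (2*y) dx ∧ dy ∧ dz
Collecting like 3-forms: d(omega) = (-x) dx ∧ dy ∧ dw + (3*x) dx ∧ dz ∧ dw + (2*y) dx ∧ dy ∧ dz.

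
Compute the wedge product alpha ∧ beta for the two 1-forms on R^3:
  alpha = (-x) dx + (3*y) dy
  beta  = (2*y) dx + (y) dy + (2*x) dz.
alpha ∧ beta = (-y*(x + 6*y)) dx ∧ dy + (-2*x^2) dx ∧ dz + (6*x*y) dy ∧ dz

Distribute the wedge, using dx_i ∧ dx_j = -dx_j ∧ dx_i and dx_i ∧ dx_i = 0. For each pair (i, j) with i < j, the coefficient of dx_i ∧ dx_j in alpha ∧ beta is (alpha_i * beta_j - alpha_j * beta_i). Collecting: alpha ∧ beta = (-y*(x + 6*y)) dx ∧ dy + (-2*x^2) dx ∧ dz + (6*x*y) dy ∧ dz.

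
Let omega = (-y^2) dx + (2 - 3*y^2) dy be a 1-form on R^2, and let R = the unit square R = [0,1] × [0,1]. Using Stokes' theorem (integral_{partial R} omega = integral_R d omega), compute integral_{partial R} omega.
integral_(partial R) omega = 1

Stokes: integral_partial_R omega = integral_R d omega with d omega = (∂Q/∂x - ∂P/∂y) dx ∧ dy.
  ∂Q/∂x = 0
  ∂P/∂y = -2*y
  integrand = ∂Q/∂x - ∂P/∂y = 2*y.
Integrating over R: integral_0^1 integral_0^1 (2*y) dx dy = 1.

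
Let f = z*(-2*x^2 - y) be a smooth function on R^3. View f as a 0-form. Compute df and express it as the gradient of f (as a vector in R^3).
df = (-4*x*z) dx + (-z) dy + (-2*x^2 - y) dz; grad f = (-4*x*z, -z, -2*x^2 - y)

For a 0-form f, d f = (∂f/∂x) dx + (∂f/∂y) dy + (∂f/∂z) dz. The components of the vector representation are exactly the entries of grad f in Cartesian coordinates:
  ∂f/∂x = -4*x*z
  ∂f/∂y = -z
  ∂f/∂z = -2*x^2 - y.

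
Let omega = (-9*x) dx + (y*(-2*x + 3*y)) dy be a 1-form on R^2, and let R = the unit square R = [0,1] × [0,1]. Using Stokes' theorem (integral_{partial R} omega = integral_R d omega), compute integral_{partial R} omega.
integral_(partial R) omega = -1

Stokes: integral_partial_R omega = integral_R d omega with d omega = (∂Q/∂x - ∂P/∂y) dx ∧ dy.
  ∂Q/∂x = -2*y
  ∂P/∂y = 0
  integrand = ∂Q/∂x - ∂P/∂y = -2*y.
Integrating over R: integral_0^1 integral_0^1 (-2*y) dx dy = -1.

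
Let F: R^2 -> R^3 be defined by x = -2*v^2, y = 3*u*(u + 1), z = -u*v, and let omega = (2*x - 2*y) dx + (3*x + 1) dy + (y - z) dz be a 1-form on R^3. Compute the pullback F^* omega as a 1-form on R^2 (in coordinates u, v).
F^* omega = (-3*u^2*v - 37*u*v^2 - 3*u*v + 6*u - 18*v^2 + 3) du + (-3*u^3 + 23*u^2*v - 3*u^2 + 24*u*v + 16*v^3) dv

Using F^*(f dg) = (f ∘ F) d(g ∘ F), substitute each coordinate x_i by F_i(u, v) in f_i, and replace dx_i by d F_i = (∂F_i/∂u) du + (∂F_i/∂v) dv.
  For the x component: f_1(F) = -6*u^2 - 6*u - 4*v^2; d F_1 = (0) du + (-4*v) dv
  For the y component: f_2(F) = 1 - 6*v^2; d F_2 = (6*u + 3) du + (0) dv
  For the z component: f_3(F) = u*(3*u + v + 3); d F_3 = (-v) du + (-u) dv
Combining and collecting du, dv coefficients:
  coeff of du: -3*u^2*v - 37*u*v^2 - 3*u*v + 6*u - 18*v^2 + 3
  coeff of dv: -3*u^3 + 23*u^2*v - 3*u^2 + 24*u*v + 16*v^3
F^* omega = (-3*u^2*v - 37*u*v^2 - 3*u*v + 6*u - 18*v^2 + 3) du + (-3*u^3 + 23*u^2*v - 3*u^2 + 24*u*v + 16*v^3) dv.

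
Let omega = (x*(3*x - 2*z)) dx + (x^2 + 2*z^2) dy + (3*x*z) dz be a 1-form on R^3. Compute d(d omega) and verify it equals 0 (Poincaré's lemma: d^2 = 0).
d(d omega) = 0

Step 1: d omega = sum_{i<j} (∂f_j/∂x_i - ∂f_i/∂x_j) dx_i ∧ dx_j:
  coeff of dx ∧ dy: 2*x
  coeff of dx ∧ dz: 2*x + 3*z
  coeff of dy ∧ dz: -4*z
Step 2: Apply d again to each 2-form coefficient. The only possible 3-form in R^3 is dx ∧ dy ∧ dz, with coefficient
  ∂(coeff of dy∧dz)/∂x - ∂(coeff of dx∧dz)/∂y + ∂(coeff of dx∧dy)/∂z
  = ∂/∂x (-4*z) - ∂/∂y (2*x + 3*z) + ∂/∂z (2*x).
Each of these terms simplifies to sums of mixed partials that cancel in pairs. The result is 0 (by equality of mixed partials for smooth functions — Schwarz / Clairaut).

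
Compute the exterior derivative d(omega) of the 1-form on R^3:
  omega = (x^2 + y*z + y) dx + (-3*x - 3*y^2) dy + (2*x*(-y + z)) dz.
d(omega) = (-z - 4) dx ∧ dy + (-3*y + 2*z) dx ∧ dz + (-2*x) dy ∧ dz

For a 1-form omega = sum_i f_i dx_i, the exterior derivative is
  d(omega) = sum_{i < j} (∂f_j/∂x_i - ∂f_i/∂x_j) dx_i ∧ dx_j.
  coefficient of dx ∧ dy: ∂f_2/∂x - ∂f_1/∂y = ∂(-3*x - 3*y^2)/∂x - ∂(x^2 + y*z + y)/∂y = -z - 4
  coefficient of dx ∧ dz: ∂f_3/∂x - ∂f_1/∂z = ∂(2*x*(-y + z))/∂x - ∂(x^2 + y*z + y)/∂z = -3*y + 2*z
  coefficient of dy ∧ dz: ∂f_3/∂y - ∂f_2/∂z = ∂(2*x*(-y + z))/∂y - ∂(-3*x - 3*y^2)/∂z = -2*x
Assembling: d(omega) = (-z - 4) dx ∧ dy + (-3*y + 2*z) dx ∧ dz + (-2*x) dy ∧ dz.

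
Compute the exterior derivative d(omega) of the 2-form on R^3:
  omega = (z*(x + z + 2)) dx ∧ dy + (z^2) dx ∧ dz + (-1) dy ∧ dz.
d(omega) = (x + 2*z + 2) dx ∧ dy ∧ dz

For a 2-form omega = sum_{i<j} g_{ij} dx_i ∧ dx_j, the exterior derivative is
  d(omega) = sum_{i<j} d(g_{ij}) ∧ dx_i ∧ dx_j = sum_{i<j, k} (∂g_{ij}/∂x_k) dx_k ∧ dx_i ∧ dx_j.
Expand each term, using dx_k ∧ dx_i ∧ dx_j = sgn(permutation) dx_{(a)} ∧ dx_{(b)} ∧ dx_{(c)} with (a < b < c) sorted:
  d(z*(x + z + 2)) includes (∂/∂z)(z*(x + z + 2)) dz = (x + 2*z + 2) dz, which multiplied by dx ∧ dy gives (x + 2*z + 2) dx ∧ dy ∧ dz
Collecting like 3-forms: d(omega) = (x + 2*z + 2) dx ∧ dy ∧ dz.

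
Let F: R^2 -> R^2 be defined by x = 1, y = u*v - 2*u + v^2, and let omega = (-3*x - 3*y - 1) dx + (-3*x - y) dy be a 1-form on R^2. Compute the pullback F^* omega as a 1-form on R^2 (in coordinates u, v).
F^* omega = (-u*v^2 + 4*u*v - 4*u - v^3 + 2*v^2 - 3*v + 6) du + (-u^2*v + 2*u^2 - 3*u*v^2 + 4*u*v - 3*u - 2*v^3 - 6*v) dv

Using F^*(f dg) = (f ∘ F) d(g ∘ F), substitute each coordinate x_i by F_i(u, v) in f_i, and replace dx_i by d F_i = (∂F_i/∂u) du + (∂F_i/∂v) dv.
  For the x component: f_1(F) = -3*u*v + 6*u - 3*v^2 - 4; d F_1 = (0) du + (0) dv
  For the y component: f_2(F) = -u*v + 2*u - v^2 - 3; d F_2 = (v - 2) du + (u + 2*v) dv
Combining and collecting du, dv coefficients:
  coeff of du: -u*v^2 + 4*u*v - 4*u - v^3 + 2*v^2 - 3*v + 6
  coeff of dv: -u^2*v + 2*u^2 - 3*u*v^2 + 4*u*v - 3*u - 2*v^3 - 6*v
F^* omega = (-u*v^2 + 4*u*v - 4*u - v^3 + 2*v^2 - 3*v + 6) du + (-u^2*v + 2*u^2 - 3*u*v^2 + 4*u*v - 3*u - 2*v^3 - 6*v) dv.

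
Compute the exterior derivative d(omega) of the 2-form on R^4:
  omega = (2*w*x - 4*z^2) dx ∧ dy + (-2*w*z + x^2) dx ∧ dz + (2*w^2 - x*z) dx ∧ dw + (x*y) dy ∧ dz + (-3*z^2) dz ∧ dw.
d(omega) = (y - 8*z) dx ∧ dy ∧ dz + (2*x) dx ∧ dy ∧ dw + (x - 2*z) dx ∧ dz ∧ dw

For a 2-form omega = sum_{i<j} g_{ij} dx_i ∧ dx_j, the exterior derivative is
  d(omega) = sum_{i<j} d(g_{ij}) ∧ dx_i ∧ dx_j = sum_{i<j, k} (∂g_{ij}/∂x_k) dx_k ∧ dx_i ∧ dx_j.
Expand each term, using dx_k ∧ dx_i ∧ dx_j = sgn(permutation) dx_{(a)} ∧ dx_{(b)} ∧ dx_{(c)} with (a < b < c) sorted:
  d(2*w*x - 4*z^2) includes (∂/∂z)(2*w*x - 4*z^2) dz = (-8*z) dz, which multiplied by dx ∧ dy gives (-8*z) dx ∧ dy ∧ dz
  d(2*w*x - 4*z^2) includes (∂/∂w)(2*w*x - 4*z^2) dw = (2*x) dw, which multiplied by dx ∧ dy gives (2*x) dx ∧ dy ∧ dw
  d(-2*w*z + x^2) includes (∂/∂w)(-2*w*z + x^2) dw = (-2*z) dw, which multiplied by dx ∧ dz gives (-2*z) dx ∧ dz ∧ dw
  d(2*w^2 - x*z) includes (∂/∂z)(2*w^2 - x*z) dz = (-x) dz, which multiplied by dx ∧ dw gives (x) dx ∧ dz ∧ dw
  d(x*y) includes (∂/∂x)(x*y) dx = (y) dx, which multiplied by dy ∧ dz gives (y) dx ∧ dy ∧ dz
Collecting like 3-forms: d(omega) = (y - 8*z) dx ∧ dy ∧ dz + (2*x) dx ∧ dy ∧ dw + (x - 2*z) dx ∧ dz ∧ dw.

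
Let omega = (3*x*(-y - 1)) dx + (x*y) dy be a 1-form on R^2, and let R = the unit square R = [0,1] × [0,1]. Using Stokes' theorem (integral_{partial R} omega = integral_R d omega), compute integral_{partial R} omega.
integral_(partial R) omega = 2

Stokes: integral_partial_R omega = integral_R d omega with d omega = (∂Q/∂x - ∂P/∂y) dx ∧ dy.
  ∂Q/∂x = y
  ∂P/∂y = -3*x
  integrand = ∂Q/∂x - ∂P/∂y = 3*x + y.
Integrating over R: integral_0^1 integral_0^1 (3*x + y) dx dy = 2.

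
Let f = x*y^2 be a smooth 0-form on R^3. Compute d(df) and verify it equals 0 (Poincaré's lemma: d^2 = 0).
d(df) = 0

Step 1: df = sum_i (∂f/∂x_i) dx_i = (y^2) dx + (2*x*y) dy + (0) dz.
Step 2: Apply d again. Using the 1-form formula, the coefficient of dx ∧ dy in d(df) is ∂^2 f/∂x ∂y - ∂^2 f/∂y ∂x = (2*y) - (2*y) = 0 (equality of mixed partials for smooth f).
Similarly for dx ∧ dz and dy ∧ dz — all coefficients vanish. So d(df) = 0.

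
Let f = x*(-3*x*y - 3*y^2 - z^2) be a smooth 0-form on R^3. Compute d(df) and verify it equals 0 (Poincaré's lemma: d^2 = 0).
d(df) = 0

Step 1: df = sum_i (∂f/∂x_i) dx_i = (-6*x*y - 3*y^2 - z^2) dx + (3*x*(-x - 2*y)) dy + (-2*x*z) dz.
Step 2: Apply d again. Using the 1-form formula, the coefficient of dx ∧ dy in d(df) is ∂^2 f/∂x ∂y - ∂^2 f/∂y ∂x = (-6*x - 6*y) - (-6*x - 6*y) = 0 (equality of mixed partials for smooth f).
Similarly for dx ∧ dz and dy ∧ dz — all coefficients vanish. So d(df) = 0.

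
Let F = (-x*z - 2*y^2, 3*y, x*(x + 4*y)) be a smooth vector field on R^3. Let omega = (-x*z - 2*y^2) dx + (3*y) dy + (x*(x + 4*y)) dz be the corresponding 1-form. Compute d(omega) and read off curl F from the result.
d(omega) = (4*x) dy ∧ dz + (-3*x - 4*y) dz ∧ dx + (4*y) dx ∧ dy; curl F = (4*x, -3*x - 4*y, 4*y)

d omega = sum_{i<j} (∂f_j/∂x_i - ∂f_i/∂x_j) dx_i ∧ dx_j. Under the identification (dy ∧ dz, dz ∧ dx, dx ∧ dy) ↔ (e_x, e_y, e_z), the coefficients are exactly the components of curl F. Compute:
  ∂R/∂y - ∂Q/∂z = (4*x) - (0) = 4*x
  ∂P/∂z - ∂R/∂x = (-x) - (2*x + 4*y) = -3*x - 4*y
  ∂Q/∂x - ∂P/∂y = (0) - (-4*y) = 4*y.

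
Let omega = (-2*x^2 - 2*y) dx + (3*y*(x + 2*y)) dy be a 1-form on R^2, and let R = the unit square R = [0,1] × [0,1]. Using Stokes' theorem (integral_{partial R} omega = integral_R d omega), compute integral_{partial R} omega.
integral_(partial R) omega = 7/2

Stokes: integral_partial_R omega = integral_R d omega with d omega = (∂Q/∂x - ∂P/∂y) dx ∧ dy.
  ∂Q/∂x = 3*y
  ∂P/∂y = -2
  integrand = ∂Q/∂x - ∂P/∂y = 3*y + 2.
Integrating over R: integral_0^1 integral_0^1 (3*y + 2) dx dy = 7/2.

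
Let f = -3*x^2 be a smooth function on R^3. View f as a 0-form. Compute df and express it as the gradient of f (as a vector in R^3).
df = (-6*x) dx + (0) dy + (0) dz; grad f = (-6*x, 0, 0)

For a 0-form f, d f = (∂f/∂x) dx + (∂f/∂y) dy + (∂f/∂z) dz. The components of the vector representation are exactly the entries of grad f in Cartesian coordinates:
  ∂f/∂x = -6*x
  ∂f/∂y = 0
  ∂f/∂z = 0.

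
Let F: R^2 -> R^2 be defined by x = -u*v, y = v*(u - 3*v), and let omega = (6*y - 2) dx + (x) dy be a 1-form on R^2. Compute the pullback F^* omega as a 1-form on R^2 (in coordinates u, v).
F^* omega = (v*(-7*u*v + 18*v^2 + 2)) du + (u*(-7*u*v + 24*v^2 + 2)) dv

Using F^*(f dg) = (f ∘ F) d(g ∘ F), substitute each coordinate x_i by F_i(u, v) in f_i, and replace dx_i by d F_i = (∂F_i/∂u) du + (∂F_i/∂v) dv.
  For the x component: f_1(F) = 6*u*v - 18*v^2 - 2; d F_1 = (-v) du + (-u) dv
  For the y component: f_2(F) = -u*v; d F_2 = (v) du + (u - 6*v) dv
Combining and collecting du, dv coefficients:
  coeff of du: v*(-7*u*v + 18*v^2 + 2)
  coeff of dv: u*(-7*u*v + 24*v^2 + 2)
F^* omega = (v*(-7*u*v + 18*v^2 + 2)) du + (u*(-7*u*v + 24*v^2 + 2)) dv.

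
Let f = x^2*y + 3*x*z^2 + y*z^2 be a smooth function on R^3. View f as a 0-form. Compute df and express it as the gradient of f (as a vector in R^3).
df = (2*x*y + 3*z^2) dx + (x^2 + z^2) dy + (2*z*(3*x + y)) dz; grad f = (2*x*y + 3*z^2, x^2 + z^2, 2*z*(3*x + y))

For a 0-form f, d f = (∂f/∂x) dx + (∂f/∂y) dy + (∂f/∂z) dz. The components of the vector representation are exactly the entries of grad f in Cartesian coordinates:
  ∂f/∂x = 2*x*y + 3*z^2
  ∂f/∂y = x^2 + z^2
  ∂f/∂z = 2*z*(3*x + y).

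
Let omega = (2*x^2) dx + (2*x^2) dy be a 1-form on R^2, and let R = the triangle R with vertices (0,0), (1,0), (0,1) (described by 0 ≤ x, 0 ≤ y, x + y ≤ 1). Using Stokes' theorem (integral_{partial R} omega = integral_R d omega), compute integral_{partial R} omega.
integral_(partial R) omega = 2/3

Stokes: integral_partial_R omega = integral_R d omega with d omega = (∂Q/∂x - ∂P/∂y) dx ∧ dy.
  ∂Q/∂x = 4*x
  ∂P/∂y = 0
  integrand = ∂Q/∂x - ∂P/∂y = 4*x.
Integrating over R: integral_0^1 integral_0^{1-x} (4*x) dy dx = 2/3.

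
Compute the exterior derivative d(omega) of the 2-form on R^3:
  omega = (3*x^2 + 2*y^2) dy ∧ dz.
d(omega) = (6*x) dx ∧ dy ∧ dz

For a 2-form omega = sum_{i<j} g_{ij} dx_i ∧ dx_j, the exterior derivative is
  d(omega) = sum_{i<j} d(g_{ij}) ∧ dx_i ∧ dx_j = sum_{i<j, k} (∂g_{ij}/∂x_k) dx_k ∧ dx_i ∧ dx_j.
Expand each term, using dx_k ∧ dx_i ∧ dx_j = sgn(permutation) dx_{(a)} ∧ dx_{(b)} ∧ dx_{(c)} with (a < b < c) sorted:
  d(3*x^2 + 2*y^2) includes (∂/∂x)(3*x^2 + 2*y^2) dx = (6*x) dx, which multiplied by dy ∧ dz gives (6*x) dx ∧ dy ∧ dz
Collecting like 3-forms: d(omega) = (6*x) dx ∧ dy ∧ dz.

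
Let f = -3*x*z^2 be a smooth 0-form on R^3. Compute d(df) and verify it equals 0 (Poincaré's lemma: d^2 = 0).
d(df) = 0

Step 1: df = sum_i (∂f/∂x_i) dx_i = (-3*z^2) dx + (0) dy + (-6*x*z) dz.
Step 2: Apply d again. Using the 1-form formula, the coefficient of dx ∧ dy in d(df) is ∂^2 f/∂x ∂y - ∂^2 f/∂y ∂x = (0) - (0) = 0 (equality of mixed partials for smooth f).
Similarly for dx ∧ dz and dy ∧ dz — all coefficients vanish. So d(df) = 0.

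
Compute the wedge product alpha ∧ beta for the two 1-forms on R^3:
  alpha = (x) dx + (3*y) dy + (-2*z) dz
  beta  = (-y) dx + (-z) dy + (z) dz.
alpha ∧ beta = (-x*z + 3*y^2) dx ∧ dy + (z*(x - 2*y)) dx ∧ dz + (z*(3*y - 2*z)) dy ∧ dz

Distribute the wedge, using dx_i ∧ dx_j = -dx_j ∧ dx_i and dx_i ∧ dx_i = 0. For each pair (i, j) with i < j, the coefficient of dx_i ∧ dx_j in alpha ∧ beta is (alpha_i * beta_j - alpha_j * beta_i). Collecting: alpha ∧ beta = (-x*z + 3*y^2) dx ∧ dy + (z*(x - 2*y)) dx ∧ dz + (z*(3*y - 2*z)) dy ∧ dz.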